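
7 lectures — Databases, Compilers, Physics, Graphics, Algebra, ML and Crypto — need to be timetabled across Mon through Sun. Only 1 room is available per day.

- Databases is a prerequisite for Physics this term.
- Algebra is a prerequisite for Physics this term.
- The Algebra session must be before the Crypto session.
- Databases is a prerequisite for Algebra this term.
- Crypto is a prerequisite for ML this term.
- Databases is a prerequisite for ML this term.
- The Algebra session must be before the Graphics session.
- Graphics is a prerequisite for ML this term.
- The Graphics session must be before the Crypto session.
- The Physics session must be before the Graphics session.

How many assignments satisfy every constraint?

Splitting on Databases: it can be Mon (6), Tue (1). Listing each branch's schedules as (Compilers, Physics, Graphics, Algebra, ML, Crypto):
Databases=Mon: (Tue,Thu,Fri,Wed,Sun,Sat) (Wed,Thu,Fri,Tue,Sun,Sat) (Thu,Wed,Fri,Tue,Sun,Sat) (Fri,Wed,Thu,Tue,Sun,Sat) (Sat,Wed,Thu,Tue,Sun,Fri) (Sun,Wed,Thu,Tue,Sat,Fri) — 6.
Databases=Tue: (Mon,Thu,Fri,Wed,Sun,Sat) — 1.
Summing: 6 + 1 = 7.

7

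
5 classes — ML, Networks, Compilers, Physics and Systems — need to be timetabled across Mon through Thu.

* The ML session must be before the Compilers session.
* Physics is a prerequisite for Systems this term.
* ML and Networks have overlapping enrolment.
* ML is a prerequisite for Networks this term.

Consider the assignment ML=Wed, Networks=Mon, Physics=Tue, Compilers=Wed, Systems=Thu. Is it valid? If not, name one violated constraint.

No — it violates: ML is a prerequisite for Networks this term

ML is a prerequisite for Networks this term — violated.
The ML session must be before the Compilers session — violated.
Physics is a prerequisite for Systems this term — holds.
ML and Networks have overlapping enrolment — holds.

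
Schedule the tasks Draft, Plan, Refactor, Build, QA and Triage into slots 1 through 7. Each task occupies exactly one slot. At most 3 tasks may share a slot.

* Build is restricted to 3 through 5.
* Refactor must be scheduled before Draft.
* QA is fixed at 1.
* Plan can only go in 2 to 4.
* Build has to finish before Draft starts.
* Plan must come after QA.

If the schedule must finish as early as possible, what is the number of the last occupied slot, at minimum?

4

The precedence chain requires at least 2 distinct slots.
With at most 3 per slot and 6 tasks, at least 2 slots are needed.
Propagating the time windows through the other constraints, Draft can't land before 4, so the schedule must run through at least slot 4.
4 works (last occupied slot: 4): for example Draft in 4, Build in 3, Plan in 2, QA in 1, Refactor in 1, Triage in 1.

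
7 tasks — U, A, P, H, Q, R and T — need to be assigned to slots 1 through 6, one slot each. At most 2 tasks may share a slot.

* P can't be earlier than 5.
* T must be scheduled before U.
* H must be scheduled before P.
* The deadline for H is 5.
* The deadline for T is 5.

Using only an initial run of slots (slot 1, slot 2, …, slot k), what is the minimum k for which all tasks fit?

The precedence chain requires at least 2 distinct slots.
With at most 2 per slot and 7 tasks, at least 4 slots are needed.
P can't be placed before 5, so the schedule must run through at least slot 5.
5 works (last occupied slot: 5): for example A in 2, R in 3, P in 5, U in 2, Q in 3, T in 1, H in 1.

5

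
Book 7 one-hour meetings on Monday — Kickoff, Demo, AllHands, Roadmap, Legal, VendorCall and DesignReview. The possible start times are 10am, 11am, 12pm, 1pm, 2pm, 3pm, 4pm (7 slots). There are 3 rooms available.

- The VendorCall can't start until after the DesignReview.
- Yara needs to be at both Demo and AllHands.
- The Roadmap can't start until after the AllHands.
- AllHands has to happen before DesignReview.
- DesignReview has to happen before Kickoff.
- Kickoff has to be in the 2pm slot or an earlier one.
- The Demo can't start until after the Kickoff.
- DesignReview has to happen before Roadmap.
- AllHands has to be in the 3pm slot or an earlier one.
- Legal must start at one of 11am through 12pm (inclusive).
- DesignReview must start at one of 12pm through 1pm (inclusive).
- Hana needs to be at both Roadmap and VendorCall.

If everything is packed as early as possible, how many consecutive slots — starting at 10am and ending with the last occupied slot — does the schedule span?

The precedence chain requires at least 4 distinct slots.
With at most 3 per slot and 7 meetings, at least 3 slots are needed.
Propagating the time windows through the other constraints, Demo can't land before 2pm — that is slot 5 counting from 10am — so the schedule must run through at least 5 slots.
5 works (last occupied slot: 2pm): for example DesignReview=12pm, Roadmap=1pm, Demo=2pm, Kickoff=1pm, VendorCall=2pm, AllHands=10am, Legal=11am.

5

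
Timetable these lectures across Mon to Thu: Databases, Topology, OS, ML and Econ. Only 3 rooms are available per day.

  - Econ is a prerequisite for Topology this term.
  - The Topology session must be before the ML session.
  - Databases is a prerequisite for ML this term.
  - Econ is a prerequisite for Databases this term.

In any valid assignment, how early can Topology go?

Tue

Precedence pushes Topology to at least Tue; downstream work caps Topology at Wed.
Topology at Tue is achievable: ML in Wed, Econ in Mon, OS in Mon, Databases in Tue, Topology in Tue.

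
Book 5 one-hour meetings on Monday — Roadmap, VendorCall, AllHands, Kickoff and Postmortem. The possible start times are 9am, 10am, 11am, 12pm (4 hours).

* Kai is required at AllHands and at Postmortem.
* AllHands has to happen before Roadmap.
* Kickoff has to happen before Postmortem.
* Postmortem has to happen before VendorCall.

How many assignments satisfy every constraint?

18

Splitting on Roadmap: it can be 10am (4), 11am (6), 12pm (8). Listing each branch's schedules as (VendorCall, AllHands, Kickoff, Postmortem):
Roadmap=10am: (11am,9am,9am,10am) (12pm,9am,9am,10am) (12pm,9am,9am,11am) (12pm,9am,10am,11am) — 4.
Roadmap=11am: (11am,9am,9am,10am) (12pm,9am,9am,10am) (12pm,9am,9am,11am) (12pm,9am,10am,11am) (12pm,10am,9am,11am) (12pm,10am,10am,11am) — 6.
Roadmap=12pm: (11am,9am,9am,10am) (11am,11am,9am,10am) (12pm,9am,9am,10am) (12pm,9am,9am,11am) (12pm,9am,10am,11am) (12pm,10am,9am,11am) (12pm,10am,10am,11am) (12pm,11am,9am,10am) — 8.
Summing: 4 + 6 + 8 = 18.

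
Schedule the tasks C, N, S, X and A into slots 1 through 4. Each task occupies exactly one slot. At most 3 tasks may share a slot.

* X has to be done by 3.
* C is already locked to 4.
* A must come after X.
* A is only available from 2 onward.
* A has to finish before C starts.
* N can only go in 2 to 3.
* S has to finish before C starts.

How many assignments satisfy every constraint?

18

Splitting on N: it can be 2 (9), 3 (9). Listing each branch's schedules as (C, S, X, A):
N=2: (4,1,1,2) (4,1,1,3) (4,1,2,3) (4,2,1,2) (4,2,1,3) (4,2,2,3) (4,3,1,2) (4,3,1,3) (4,3,2,3) — 9.
N=3: (4,1,1,2) (4,1,1,3) (4,1,2,3) (4,2,1,2) (4,2,1,3) (4,2,2,3) (4,3,1,2) (4,3,1,3) (4,3,2,3) — 9.
Summing: 9 + 9 = 18.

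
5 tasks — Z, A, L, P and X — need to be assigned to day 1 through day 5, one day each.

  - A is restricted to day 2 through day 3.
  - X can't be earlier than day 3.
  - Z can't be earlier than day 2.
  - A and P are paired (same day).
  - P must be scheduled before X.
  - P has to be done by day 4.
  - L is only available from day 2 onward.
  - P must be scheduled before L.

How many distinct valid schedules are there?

52

Splitting on Z: it can be day 2 (13), day 3 (13), day 4 (13), day 5 (13). Listing each branch's schedules as (A, L, P, X) by day number:
Z=day 2: (2,3,2,3) (2,3,2,4) (2,3,2,5) (2,4,2,3) (2,4,2,4) (2,4,2,5) (2,5,2,3) (2,5,2,4) (2,5,2,5) (3,4,3,4) (3,4,3,5) (3,5,3,4) (3,5,3,5) — 13.
Z=day 3: (2,3,2,3) (2,3,2,4) (2,3,2,5) (2,4,2,3) (2,4,2,4) (2,4,2,5) (2,5,2,3) (2,5,2,4) (2,5,2,5) (3,4,3,4) (3,4,3,5) (3,5,3,4) (3,5,3,5) — 13.
Z=day 4: (2,3,2,3) (2,3,2,4) (2,3,2,5) (2,4,2,3) (2,4,2,4) (2,4,2,5) (2,5,2,3) (2,5,2,4) (2,5,2,5) (3,4,3,4) (3,4,3,5) (3,5,3,4) (3,5,3,5) — 13.
Z=day 5: (2,3,2,3) (2,3,2,4) (2,3,2,5) (2,4,2,3) (2,4,2,4) (2,4,2,5) (2,5,2,3) (2,5,2,4) (2,5,2,5) (3,4,3,4) (3,4,3,5) (3,5,3,4) (3,5,3,5) — 13.
Summing: 13 + 13 + 13 + 13 = 52.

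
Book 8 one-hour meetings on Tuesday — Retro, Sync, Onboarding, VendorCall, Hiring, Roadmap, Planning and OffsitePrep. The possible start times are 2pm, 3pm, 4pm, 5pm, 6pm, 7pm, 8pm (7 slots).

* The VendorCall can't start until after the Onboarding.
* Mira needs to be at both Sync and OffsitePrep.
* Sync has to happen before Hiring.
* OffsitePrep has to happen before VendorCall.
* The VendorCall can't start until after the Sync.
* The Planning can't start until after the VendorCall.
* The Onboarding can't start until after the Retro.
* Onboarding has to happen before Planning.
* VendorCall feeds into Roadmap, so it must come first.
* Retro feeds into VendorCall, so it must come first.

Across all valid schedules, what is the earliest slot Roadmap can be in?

5pm

Precedence pushes Roadmap to at least 5pm.
Roadmap at 5pm is achievable: Sync -> 2pm, OffsitePrep -> 3pm, VendorCall -> 4pm, Onboarding -> 3pm, Hiring -> 3pm, Roadmap -> 5pm, Planning -> 5pm, Retro -> 2pm.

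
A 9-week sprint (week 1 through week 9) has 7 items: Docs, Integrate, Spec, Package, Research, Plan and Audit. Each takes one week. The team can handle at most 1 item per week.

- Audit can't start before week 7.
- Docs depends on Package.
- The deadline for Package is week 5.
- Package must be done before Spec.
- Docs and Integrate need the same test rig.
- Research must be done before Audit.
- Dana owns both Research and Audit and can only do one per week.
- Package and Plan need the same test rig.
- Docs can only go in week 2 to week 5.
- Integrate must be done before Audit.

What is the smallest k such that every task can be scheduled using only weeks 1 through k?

7

The precedence chain requires at least 2 distinct weeks.
With at most 1 per week and 7 tasks, at least 7 weeks are needed.
Audit can't be placed before week 7, so the schedule must run through at least week 7.
7 works (last occupied week: week 7): for example Integrate in week 3, Package in week 1, Spec in week 4, Research in week 5, Audit in week 7, Docs in week 2, Plan in week 6.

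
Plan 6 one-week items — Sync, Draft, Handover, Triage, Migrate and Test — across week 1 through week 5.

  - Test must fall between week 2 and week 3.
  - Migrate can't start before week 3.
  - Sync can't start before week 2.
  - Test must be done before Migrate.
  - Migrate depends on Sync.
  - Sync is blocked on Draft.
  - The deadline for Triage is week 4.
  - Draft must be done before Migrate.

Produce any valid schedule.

Handover=week 1, Triage=week 1, Test=week 2, Draft=week 1, Migrate=week 3, Sync=week 2

Checking: Draft(week 1) before Migrate(week 3); Draft(week 1) before Sync(week 2); Sync(week 2) before Migrate(week 3); Test(week 2) before Migrate(week 3); Test=week 2 in [week 2,week 3]; Sync=week 2 in [week 2,week 5]; Triage=week 1 in [week 1,week 4]; Migrate=week 3 in [week 3,week 5].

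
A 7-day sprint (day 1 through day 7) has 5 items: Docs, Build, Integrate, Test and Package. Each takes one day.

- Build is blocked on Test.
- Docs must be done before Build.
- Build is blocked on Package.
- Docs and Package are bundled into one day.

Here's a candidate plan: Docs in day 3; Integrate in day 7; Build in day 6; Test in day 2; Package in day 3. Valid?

Valid

Build is blocked on Test — holds.
Build is blocked on Package — holds.
Docs must be done before Build — holds.
Docs and Package are bundled into one day — holds.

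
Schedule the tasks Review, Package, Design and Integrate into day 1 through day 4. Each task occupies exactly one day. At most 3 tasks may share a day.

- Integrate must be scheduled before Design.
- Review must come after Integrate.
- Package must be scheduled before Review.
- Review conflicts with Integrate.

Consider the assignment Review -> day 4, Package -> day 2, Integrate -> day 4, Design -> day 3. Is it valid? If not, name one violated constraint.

Review conflicts with Integrate — violated.
Package must be scheduled before Review — holds.
At most 3 tasks may share a day — holds.
Review must come after Integrate — violated.
Integrate must be scheduled before Design — violated.

No — it violates: Integrate must be scheduled before Design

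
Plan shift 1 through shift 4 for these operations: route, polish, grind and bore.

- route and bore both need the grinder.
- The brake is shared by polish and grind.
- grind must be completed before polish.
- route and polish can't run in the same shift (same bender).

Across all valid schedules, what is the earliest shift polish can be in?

Precedence pushes polish to at least shift 2.
polish at shift 2 is achievable: bore -> shift 2, grind -> shift 1, route -> shift 1, polish -> shift 2.

shift 2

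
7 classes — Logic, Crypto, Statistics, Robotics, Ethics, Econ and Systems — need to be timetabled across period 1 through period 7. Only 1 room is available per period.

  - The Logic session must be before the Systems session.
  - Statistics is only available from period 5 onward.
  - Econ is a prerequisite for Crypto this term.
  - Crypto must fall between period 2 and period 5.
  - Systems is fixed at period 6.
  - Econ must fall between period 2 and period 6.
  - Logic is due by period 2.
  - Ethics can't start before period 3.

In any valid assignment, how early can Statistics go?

period 5

Statistics is available from period 5.
Statistics at period 5 is achievable: Statistics -> period 5; Robotics -> period 7; Econ -> period 2; Systems -> period 6; Ethics -> period 4; Logic -> period 1; Crypto -> period 3.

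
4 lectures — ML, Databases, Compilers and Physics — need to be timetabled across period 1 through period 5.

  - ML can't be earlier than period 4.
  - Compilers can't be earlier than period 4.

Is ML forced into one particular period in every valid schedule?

ML can be period 4 (e.g. Physics in period 1, ML in period 4, Compilers in period 4, Databases in period 1) or period 5 (e.g. Databases -> period 1; ML -> period 5; Compilers -> period 4; Physics -> period 1).

No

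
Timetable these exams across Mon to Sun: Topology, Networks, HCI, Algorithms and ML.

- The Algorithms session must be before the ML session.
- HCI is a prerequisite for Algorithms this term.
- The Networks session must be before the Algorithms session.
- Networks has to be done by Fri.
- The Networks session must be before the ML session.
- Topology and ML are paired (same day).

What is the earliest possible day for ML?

Wed

Precedence pushes ML to at least Wed.
ML at Wed is achievable: ML -> Wed; Topology -> Wed; Algorithms -> Tue; HCI -> Mon; Networks -> Mon.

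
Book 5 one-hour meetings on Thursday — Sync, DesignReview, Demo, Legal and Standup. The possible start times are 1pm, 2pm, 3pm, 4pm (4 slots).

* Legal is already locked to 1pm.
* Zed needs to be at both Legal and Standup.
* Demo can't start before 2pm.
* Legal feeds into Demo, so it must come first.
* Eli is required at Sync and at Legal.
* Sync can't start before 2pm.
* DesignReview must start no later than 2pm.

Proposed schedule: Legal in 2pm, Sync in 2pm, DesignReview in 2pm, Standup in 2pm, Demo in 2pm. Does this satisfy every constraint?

Invalid. Eli is required at Sync and at Legal.

Demo can't start before 2pm — holds.
Eli is required at Sync and at Legal — violated.
Legal is already locked to 1pm — violated.
Legal feeds into Demo, so it must come first — violated.
Sync can't start before 2pm — holds.
DesignReview must start no later than 2pm — holds.
Zed needs to be at both Legal and Standup — violated.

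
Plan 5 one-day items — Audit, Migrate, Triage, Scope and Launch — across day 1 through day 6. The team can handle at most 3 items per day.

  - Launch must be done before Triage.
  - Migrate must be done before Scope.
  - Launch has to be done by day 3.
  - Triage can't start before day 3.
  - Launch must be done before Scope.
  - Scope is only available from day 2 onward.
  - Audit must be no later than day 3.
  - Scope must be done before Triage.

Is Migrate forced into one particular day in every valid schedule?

No

Migrate can be day 1 (e.g. Scope -> day 2; Launch -> day 1; Triage -> day 3; Audit -> day 1; Migrate -> day 1) or day 2 (e.g. Audit in day 1, Triage in day 4, Migrate in day 2, Launch in day 1, Scope in day 3).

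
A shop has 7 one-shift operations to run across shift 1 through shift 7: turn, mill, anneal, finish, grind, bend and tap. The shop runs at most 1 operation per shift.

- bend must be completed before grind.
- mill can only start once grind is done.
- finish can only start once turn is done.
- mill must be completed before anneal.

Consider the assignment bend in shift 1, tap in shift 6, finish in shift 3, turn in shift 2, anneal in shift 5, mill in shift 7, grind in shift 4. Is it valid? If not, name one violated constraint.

Invalid. mill must be completed before anneal.

mill must be completed before anneal — violated.
finish can only start once turn is done — holds.
The shop runs at most 1 operation per shift — holds.
bend must be completed before grind — holds.
mill can only start once grind is done — holds.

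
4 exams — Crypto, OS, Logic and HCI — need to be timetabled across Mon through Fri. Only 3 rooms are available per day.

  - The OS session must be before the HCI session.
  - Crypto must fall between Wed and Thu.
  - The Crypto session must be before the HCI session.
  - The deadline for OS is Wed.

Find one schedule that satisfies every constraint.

Crypto in Wed, HCI in Thu, OS in Mon, Logic in Mon

Checking: Crypto(Wed) before HCI(Thu); OS(Mon) before HCI(Thu); Crypto=Wed in [Wed,Thu]; OS=Mon in [Mon,Wed]; max 2 per day (cap 3).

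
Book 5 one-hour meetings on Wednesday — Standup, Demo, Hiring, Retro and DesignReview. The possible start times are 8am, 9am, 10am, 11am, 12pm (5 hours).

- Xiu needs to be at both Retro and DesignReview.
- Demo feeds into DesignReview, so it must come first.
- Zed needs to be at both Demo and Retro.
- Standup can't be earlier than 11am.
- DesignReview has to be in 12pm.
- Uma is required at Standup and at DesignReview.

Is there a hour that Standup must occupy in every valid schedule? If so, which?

11am

Standup's window is 11am–12pm.
DesignReview is fixed at 12pm, and Standup can't share a hour with DesignReview.
So Standup must be 11am.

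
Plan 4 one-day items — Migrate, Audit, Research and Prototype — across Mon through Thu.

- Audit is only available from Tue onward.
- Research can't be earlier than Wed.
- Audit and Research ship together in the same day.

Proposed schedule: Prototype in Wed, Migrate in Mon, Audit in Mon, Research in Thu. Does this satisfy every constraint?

Audit is only available from Tue onward — violated.
Research can't be earlier than Wed — holds.
Audit and Research ship together in the same day — violated.

No. Audit is only available from Tue onward is not satisfied.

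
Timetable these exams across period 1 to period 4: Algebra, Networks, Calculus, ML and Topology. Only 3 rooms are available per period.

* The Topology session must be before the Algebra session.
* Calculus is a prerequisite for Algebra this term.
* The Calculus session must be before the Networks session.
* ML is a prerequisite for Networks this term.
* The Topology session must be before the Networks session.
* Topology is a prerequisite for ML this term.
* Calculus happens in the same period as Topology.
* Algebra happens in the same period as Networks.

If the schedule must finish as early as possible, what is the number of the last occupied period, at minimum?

period 3

The precedence chain requires at least 3 distinct periods.
With at most 3 per period and 5 exams, at least 2 periods are needed.
3 works (last occupied period: period 3): for example Networks in period 3, ML in period 2, Algebra in period 3, Calculus in period 1, Topology in period 1.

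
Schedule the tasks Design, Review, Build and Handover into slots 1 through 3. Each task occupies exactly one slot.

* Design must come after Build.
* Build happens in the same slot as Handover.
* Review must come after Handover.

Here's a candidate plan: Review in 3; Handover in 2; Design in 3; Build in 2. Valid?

Review must come after Handover — holds.
Design must come after Build — holds.
Build happens in the same slot as Handover — holds.

Yes, all constraints hold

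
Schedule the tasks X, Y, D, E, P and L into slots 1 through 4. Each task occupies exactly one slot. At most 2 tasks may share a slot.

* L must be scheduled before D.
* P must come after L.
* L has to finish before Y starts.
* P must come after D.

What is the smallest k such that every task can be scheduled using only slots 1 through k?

3

The precedence chain requires at least 3 distinct slots.
With at most 2 per slot and 6 tasks, at least 3 slots are needed.
3 works (last occupied slot: 3): for example Y=2; E=3; D=2; X=1; P=3; L=1.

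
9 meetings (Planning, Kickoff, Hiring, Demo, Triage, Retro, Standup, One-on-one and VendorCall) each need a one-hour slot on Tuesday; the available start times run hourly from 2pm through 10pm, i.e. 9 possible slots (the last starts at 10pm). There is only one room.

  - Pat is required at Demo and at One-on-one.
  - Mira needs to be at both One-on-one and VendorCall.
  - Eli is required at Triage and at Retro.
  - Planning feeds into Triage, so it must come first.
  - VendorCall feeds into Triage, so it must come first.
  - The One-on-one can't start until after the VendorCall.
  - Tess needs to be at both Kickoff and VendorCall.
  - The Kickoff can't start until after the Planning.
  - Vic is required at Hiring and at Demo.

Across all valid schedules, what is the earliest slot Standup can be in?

Standup at 2pm is achievable: Demo -> 9pm, Hiring -> 8pm, Retro -> 10pm, Planning -> 3pm, VendorCall -> 4pm, Kickoff -> 6pm, One-on-one -> 7pm, Standup -> 2pm, Triage -> 5pm.

2pm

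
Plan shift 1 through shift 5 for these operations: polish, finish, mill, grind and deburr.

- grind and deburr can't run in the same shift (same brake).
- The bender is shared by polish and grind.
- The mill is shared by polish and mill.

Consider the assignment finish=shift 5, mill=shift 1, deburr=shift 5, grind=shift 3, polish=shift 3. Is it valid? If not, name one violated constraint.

Invalid. The bender is shared by polish and grind.

The bender is shared by polish and grind — violated.
grind and deburr can't run in the same shift (same brake) — holds.
The mill is shared by polish and mill — holds.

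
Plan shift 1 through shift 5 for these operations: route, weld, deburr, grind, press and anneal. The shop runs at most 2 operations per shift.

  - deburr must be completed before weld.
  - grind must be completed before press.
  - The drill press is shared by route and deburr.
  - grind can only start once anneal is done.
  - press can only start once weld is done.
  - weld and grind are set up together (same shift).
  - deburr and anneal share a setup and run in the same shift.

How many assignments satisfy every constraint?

30

Splitting on route: it can be shift 1 (4), shift 2 (4), shift 3 (5), shift 4 (7), shift 5 (10). Listing each branch's schedules as (weld, deburr, grind, press, anneal) by shift number:
route=shift 1: (3,2,3,4,2) (3,2,3,5,2) (4,2,4,5,2) (4,3,4,5,3) — 4.
route=shift 2: (3,1,3,4,1) (3,1,3,5,1) (4,1,4,5,1) (4,3,4,5,3) — 4.
route=shift 3: (2,1,2,3,1) (2,1,2,4,1) (2,1,2,5,1) (4,1,4,5,1) (4,2,4,5,2) — 5.
route=shift 4: (2,1,2,3,1) (2,1,2,4,1) (2,1,2,5,1) (3,1,3,4,1) (3,1,3,5,1) (3,2,3,4,2) (3,2,3,5,2) — 7.
route=shift 5: (2,1,2,3,1) (2,1,2,4,1) (2,1,2,5,1) (3,1,3,4,1) (3,1,3,5,1) (3,2,3,4,2) (3,2,3,5,2) (4,1,4,5,1) (4,2,4,5,2) (4,3,4,5,3) — 10.
Summing: 4 + 4 + 5 + 7 + 10 = 30.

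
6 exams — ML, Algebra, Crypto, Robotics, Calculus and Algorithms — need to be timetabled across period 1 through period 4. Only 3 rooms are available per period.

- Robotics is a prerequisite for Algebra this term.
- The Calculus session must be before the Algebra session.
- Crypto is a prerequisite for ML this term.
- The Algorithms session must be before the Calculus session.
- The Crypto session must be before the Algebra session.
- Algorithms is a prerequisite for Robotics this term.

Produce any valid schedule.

Algebra=period 3, Robotics=period 2, Crypto=period 1, Algorithms=period 1, Calculus=period 2, ML=period 2

Checking: Algorithms(period 1) before Robotics(period 2); Crypto(period 1) before ML(period 2); Calculus(period 2) before Algebra(period 3); Crypto(period 1) before Algebra(period 3); Robotics(period 2) before Algebra(period 3); Algorithms(period 1) before Calculus(period 2); max 3 per period (cap 3).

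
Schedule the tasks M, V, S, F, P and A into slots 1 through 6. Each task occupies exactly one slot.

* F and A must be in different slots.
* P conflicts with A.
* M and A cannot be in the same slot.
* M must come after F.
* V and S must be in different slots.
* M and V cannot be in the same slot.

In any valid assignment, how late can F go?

Downstream work caps F at 5.
F at 5 is achievable: S=2; M=6; F=5; V=1; A=2; P=1.

5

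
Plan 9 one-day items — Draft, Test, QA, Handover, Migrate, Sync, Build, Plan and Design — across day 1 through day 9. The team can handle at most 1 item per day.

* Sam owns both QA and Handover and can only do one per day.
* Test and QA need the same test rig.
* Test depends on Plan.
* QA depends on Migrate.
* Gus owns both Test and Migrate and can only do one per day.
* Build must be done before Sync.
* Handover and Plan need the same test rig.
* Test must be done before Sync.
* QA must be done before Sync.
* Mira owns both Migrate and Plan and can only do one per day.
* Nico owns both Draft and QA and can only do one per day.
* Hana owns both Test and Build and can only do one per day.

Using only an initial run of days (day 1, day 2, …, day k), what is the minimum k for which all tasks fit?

9

The precedence chain requires at least 3 distinct days.
With at most 1 per day and 9 tasks, at least 9 days are needed.
9 works (last occupied day: day 9): for example Draft=day 7; Plan=day 1; QA=day 4; Test=day 2; Handover=day 8; Design=day 9; Migrate=day 3; Sync=day 6; Build=day 5.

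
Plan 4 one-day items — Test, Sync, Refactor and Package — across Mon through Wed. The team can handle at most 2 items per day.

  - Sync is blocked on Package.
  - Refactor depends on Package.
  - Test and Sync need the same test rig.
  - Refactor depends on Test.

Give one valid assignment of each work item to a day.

Sync -> Tue; Refactor -> Tue; Test -> Mon; Package -> Mon

Checking: Test(Mon) before Refactor(Tue); Package(Mon) before Refactor(Tue); Package(Mon) before Sync(Tue); Test(Mon) != Sync(Tue); max 2 per day (cap 2).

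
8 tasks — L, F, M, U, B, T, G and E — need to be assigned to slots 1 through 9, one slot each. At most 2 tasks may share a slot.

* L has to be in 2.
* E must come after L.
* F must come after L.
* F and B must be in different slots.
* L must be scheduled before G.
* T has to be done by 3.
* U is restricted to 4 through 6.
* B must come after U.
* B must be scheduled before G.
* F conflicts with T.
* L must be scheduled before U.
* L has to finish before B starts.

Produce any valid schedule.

B=5; U=4; E=3; M=1; G=6; T=1; L=2; F=3

Checking: L(2) before E(3); L(2) before U(4); L(2) before G(6); U(4) before B(5); L(2) before F(3); B(5) before G(6); L(2) before B(5); F(3) != B(5); F(3) != T(1); U=4 in [4,6]; T=1 in [1,3]; L=2 in [2,2]; max 2 per slot (cap 2).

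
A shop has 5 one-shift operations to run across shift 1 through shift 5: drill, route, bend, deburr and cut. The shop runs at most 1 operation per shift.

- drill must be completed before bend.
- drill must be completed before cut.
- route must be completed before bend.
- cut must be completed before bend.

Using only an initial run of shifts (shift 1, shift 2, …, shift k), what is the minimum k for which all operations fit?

5 shifts

The precedence chain requires at least 3 distinct shifts.
With at most 1 per shift and 5 operations, at least 5 shifts are needed.
5 works (last occupied shift: shift 5): for example drill=shift 1, deburr=shift 5, cut=shift 2, route=shift 3, bend=shift 4.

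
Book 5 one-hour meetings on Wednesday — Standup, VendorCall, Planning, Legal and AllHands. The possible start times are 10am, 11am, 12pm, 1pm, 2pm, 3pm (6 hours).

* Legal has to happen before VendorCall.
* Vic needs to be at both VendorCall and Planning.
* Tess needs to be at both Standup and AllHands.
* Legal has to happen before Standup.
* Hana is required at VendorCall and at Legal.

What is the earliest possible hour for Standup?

11am

Precedence pushes Standup to at least 11am.
Standup at 11am is achievable: VendorCall -> 11am; Planning -> 10am; AllHands -> 10am; Legal -> 10am; Standup -> 11am.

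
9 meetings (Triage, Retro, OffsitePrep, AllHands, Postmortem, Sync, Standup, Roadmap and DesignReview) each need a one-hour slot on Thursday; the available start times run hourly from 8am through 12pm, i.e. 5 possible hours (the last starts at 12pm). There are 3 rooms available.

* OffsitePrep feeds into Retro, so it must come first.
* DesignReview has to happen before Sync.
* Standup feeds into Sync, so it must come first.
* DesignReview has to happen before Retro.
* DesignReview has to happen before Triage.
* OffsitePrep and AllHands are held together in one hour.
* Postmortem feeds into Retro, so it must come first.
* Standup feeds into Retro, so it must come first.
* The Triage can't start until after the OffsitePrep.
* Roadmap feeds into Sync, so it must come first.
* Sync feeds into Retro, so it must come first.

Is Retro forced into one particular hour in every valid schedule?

Retro can be 11am (e.g. DesignReview=8am, Retro=11am, OffsitePrep=9am, Postmortem=10am, Roadmap=8am, Triage=10am, Sync=9am, AllHands=9am, Standup=8am) or 12pm (e.g. Retro -> 12pm; Postmortem -> 10am; Triage -> 10am; Sync -> 9am; DesignReview -> 8am; Standup -> 8am; Roadmap -> 8am; AllHands -> 9am; OffsitePrep -> 9am).

No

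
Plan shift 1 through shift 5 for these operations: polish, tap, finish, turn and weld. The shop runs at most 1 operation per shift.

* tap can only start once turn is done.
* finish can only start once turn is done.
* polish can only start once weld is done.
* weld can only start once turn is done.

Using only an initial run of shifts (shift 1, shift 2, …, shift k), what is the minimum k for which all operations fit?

5

The precedence chain requires at least 3 distinct shifts.
With at most 1 per shift and 5 operations, at least 5 shifts are needed.
5 works (last occupied shift: shift 5): for example turn in shift 1; finish in shift 5; polish in shift 3; tap in shift 4; weld in shift 2.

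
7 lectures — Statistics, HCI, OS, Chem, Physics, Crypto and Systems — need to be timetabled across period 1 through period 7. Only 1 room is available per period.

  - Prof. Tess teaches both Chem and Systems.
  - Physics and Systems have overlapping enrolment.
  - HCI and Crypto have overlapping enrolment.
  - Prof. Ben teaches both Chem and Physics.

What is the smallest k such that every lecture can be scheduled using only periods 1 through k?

7 periods

With at most 1 per period and 7 lectures, at least 7 periods are needed.
7 works (last occupied period: period 7): for example Physics in period 5; OS in period 3; Crypto in period 6; Chem in period 4; HCI in period 2; Systems in period 7; Statistics in period 1.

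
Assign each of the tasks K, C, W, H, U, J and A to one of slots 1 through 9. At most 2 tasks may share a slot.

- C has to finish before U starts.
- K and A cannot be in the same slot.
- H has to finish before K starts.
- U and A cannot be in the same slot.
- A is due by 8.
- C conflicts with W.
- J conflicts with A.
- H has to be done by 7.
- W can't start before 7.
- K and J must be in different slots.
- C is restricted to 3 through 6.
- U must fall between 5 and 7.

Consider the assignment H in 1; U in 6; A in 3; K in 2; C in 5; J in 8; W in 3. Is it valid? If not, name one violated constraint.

No — it violates: W can't start before 7

K and J must be in different slots — holds.
H has to be done by 7 — holds.
A is due by 8 — holds.
J conflicts with A — holds.
K and A cannot be in the same slot — holds.
C conflicts with W — holds.
At most 2 tasks may share a slot — holds.
C has to finish before U starts — holds.
U and A cannot be in the same slot — holds.
C is restricted to 3 through 6 — holds.
H has to finish before K starts — holds.
U must fall between 5 and 7 — holds.
W can't start before 7 — violated.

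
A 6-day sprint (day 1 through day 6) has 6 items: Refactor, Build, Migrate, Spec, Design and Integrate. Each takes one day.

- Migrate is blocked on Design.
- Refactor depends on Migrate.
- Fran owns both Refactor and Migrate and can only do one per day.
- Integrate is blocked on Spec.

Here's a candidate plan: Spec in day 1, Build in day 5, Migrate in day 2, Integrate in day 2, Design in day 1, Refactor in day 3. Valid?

Yes, all constraints hold

Refactor depends on Migrate — holds.
Fran owns both Refactor and Migrate and can only do one per day — holds.
Integrate is blocked on Spec — holds.
Migrate is blocked on Design — holds.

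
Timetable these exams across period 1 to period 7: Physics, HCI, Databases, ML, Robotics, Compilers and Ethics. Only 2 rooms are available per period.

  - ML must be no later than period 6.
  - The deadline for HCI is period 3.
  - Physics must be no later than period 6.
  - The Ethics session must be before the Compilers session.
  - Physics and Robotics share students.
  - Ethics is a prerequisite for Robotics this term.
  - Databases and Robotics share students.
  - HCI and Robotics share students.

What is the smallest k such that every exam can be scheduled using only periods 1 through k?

4

The precedence chain requires at least 2 distinct periods.
With at most 2 per period and 7 exams, at least 4 periods are needed.
4 works (last occupied period: period 4): for example Compilers -> period 2, HCI -> period 1, ML -> period 4, Robotics -> period 2, Databases -> period 3, Physics -> period 3, Ethics -> period 1.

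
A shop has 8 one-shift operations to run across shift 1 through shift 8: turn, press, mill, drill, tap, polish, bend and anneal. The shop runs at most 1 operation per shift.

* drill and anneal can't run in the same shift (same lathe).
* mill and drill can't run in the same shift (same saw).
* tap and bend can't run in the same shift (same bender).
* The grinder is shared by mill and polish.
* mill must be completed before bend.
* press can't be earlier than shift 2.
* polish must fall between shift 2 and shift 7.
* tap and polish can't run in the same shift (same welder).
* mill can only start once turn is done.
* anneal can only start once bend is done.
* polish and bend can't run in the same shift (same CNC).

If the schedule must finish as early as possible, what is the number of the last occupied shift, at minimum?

8

The precedence chain requires at least 4 distinct shifts.
With at most 1 per shift and 8 operations, at least 8 shifts are needed.
8 works (last occupied shift: shift 8): for example drill -> shift 7, anneal -> shift 6, polish -> shift 2, bend -> shift 5, turn -> shift 1, tap -> shift 8, mill -> shift 4, press -> shift 3.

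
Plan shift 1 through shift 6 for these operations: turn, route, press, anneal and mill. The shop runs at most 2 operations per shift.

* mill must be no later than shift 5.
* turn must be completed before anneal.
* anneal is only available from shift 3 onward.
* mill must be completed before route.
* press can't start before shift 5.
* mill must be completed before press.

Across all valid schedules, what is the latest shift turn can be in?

shift 5

Downstream work caps turn at shift 5.
turn at shift 5 is achievable: anneal=shift 6, mill=shift 1, press=shift 5, turn=shift 5, route=shift 2.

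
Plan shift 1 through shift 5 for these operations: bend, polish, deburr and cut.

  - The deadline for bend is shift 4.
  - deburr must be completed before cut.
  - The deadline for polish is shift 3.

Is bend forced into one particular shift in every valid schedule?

bend can be shift 1 (e.g. cut -> shift 2; bend -> shift 1; polish -> shift 1; deburr -> shift 1) or shift 2 (e.g. polish=shift 1, deburr=shift 1, bend=shift 2, cut=shift 2).

No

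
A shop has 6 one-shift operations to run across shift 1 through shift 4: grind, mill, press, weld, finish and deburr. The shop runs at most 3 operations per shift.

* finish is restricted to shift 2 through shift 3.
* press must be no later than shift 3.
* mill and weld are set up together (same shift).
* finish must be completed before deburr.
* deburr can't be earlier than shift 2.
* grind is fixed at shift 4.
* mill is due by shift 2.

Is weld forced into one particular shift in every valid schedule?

No

weld can be shift 1 (e.g. weld -> shift 1; press -> shift 1; deburr -> shift 3; grind -> shift 4; mill -> shift 1; finish -> shift 2) or shift 2 (e.g. press -> shift 1, finish -> shift 2, mill -> shift 2, weld -> shift 2, grind -> shift 4, deburr -> shift 3).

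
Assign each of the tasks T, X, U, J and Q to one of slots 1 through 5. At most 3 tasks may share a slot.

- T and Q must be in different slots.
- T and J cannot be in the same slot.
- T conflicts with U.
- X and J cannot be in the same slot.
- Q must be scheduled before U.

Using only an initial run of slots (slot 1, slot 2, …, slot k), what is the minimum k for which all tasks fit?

The precedence chain requires at least 2 distinct slots.
With at most 3 per slot and 5 tasks, at least 2 slots are needed.
Could 2 slots be enough, i.e. nothing placed later than 2? No: U must come after Q (at 1 or later) → {2}; Q must come before U (at 2 or earlier) → {1}; T can't share with U (2) → {1}; Q can't share with T (1) → nothing is left.
So 2 slots is not enough.
3 works (last occupied slot: 3): for example J -> 2, X -> 1, U -> 2, Q -> 1, T -> 3.

3 slots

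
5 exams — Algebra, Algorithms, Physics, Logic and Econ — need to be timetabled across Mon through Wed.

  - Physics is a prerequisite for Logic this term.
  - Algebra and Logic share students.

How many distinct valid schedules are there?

Splitting on Algebra: it can be Mon (27), Tue (18), Wed (9). Listing each branch's schedules as (Algorithms, Physics, Logic, Econ):
Algebra=Mon: (Mon,Mon,Tue,Mon) (Mon,Mon,Tue,Tue) (Mon,Mon,Tue,Wed) (Mon,Mon,Wed,Mon) (Mon,Mon,Wed,Tue) (Mon,Mon,Wed,Wed) (Mon,Tue,Wed,Mon) (Mon,Tue,Wed,Tue) (Mon,Tue,Wed,Wed) (Tue,Mon,Tue,Mon) (Tue,Mon,Tue,Tue) (Tue,Mon,Tue,Wed) (Tue,Mon,Wed,Mon) (Tue,Mon,Wed,Tue) (Tue,Mon,Wed,Wed) (Tue,Tue,Wed,Mon) (Tue,Tue,Wed,Tue) (Tue,Tue,Wed,Wed) (Wed,Mon,Tue,Mon) (Wed,Mon,Tue,Tue) (Wed,Mon,Tue,Wed) (Wed,Mon,Wed,Mon) (Wed,Mon,Wed,Tue) (Wed,Mon,Wed,Wed) (Wed,Tue,Wed,Mon) (Wed,Tue,Wed,Tue) (Wed,Tue,Wed,Wed) — 27.
Algebra=Tue: (Mon,Mon,Wed,Mon) (Mon,Mon,Wed,Tue) (Mon,Mon,Wed,Wed) (Mon,Tue,Wed,Mon) (Mon,Tue,Wed,Tue) (Mon,Tue,Wed,Wed) (Tue,Mon,Wed,Mon) (Tue,Mon,Wed,Tue) (Tue,Mon,Wed,Wed) (Tue,Tue,Wed,Mon) (Tue,Tue,Wed,Tue) (Tue,Tue,Wed,Wed) (Wed,Mon,Wed,Mon) (Wed,Mon,Wed,Tue) (Wed,Mon,Wed,Wed) (Wed,Tue,Wed,Mon) (Wed,Tue,Wed,Tue) (Wed,Tue,Wed,Wed) — 18.
Algebra=Wed: (Mon,Mon,Tue,Mon) (Mon,Mon,Tue,Tue) (Mon,Mon,Tue,Wed) (Tue,Mon,Tue,Mon) (Tue,Mon,Tue,Tue) (Tue,Mon,Tue,Wed) (Wed,Mon,Tue,Mon) (Wed,Mon,Tue,Tue) (Wed,Mon,Tue,Wed) — 9.
Summing: 27 + 18 + 9 = 54.

54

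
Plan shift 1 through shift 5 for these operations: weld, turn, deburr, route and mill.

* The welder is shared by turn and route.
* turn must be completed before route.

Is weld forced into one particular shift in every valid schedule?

weld can be shift 1 (e.g. deburr in shift 1; weld in shift 1; mill in shift 1; route in shift 2; turn in shift 1) or shift 2 (e.g. route in shift 2; weld in shift 2; deburr in shift 1; mill in shift 1; turn in shift 1).

No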